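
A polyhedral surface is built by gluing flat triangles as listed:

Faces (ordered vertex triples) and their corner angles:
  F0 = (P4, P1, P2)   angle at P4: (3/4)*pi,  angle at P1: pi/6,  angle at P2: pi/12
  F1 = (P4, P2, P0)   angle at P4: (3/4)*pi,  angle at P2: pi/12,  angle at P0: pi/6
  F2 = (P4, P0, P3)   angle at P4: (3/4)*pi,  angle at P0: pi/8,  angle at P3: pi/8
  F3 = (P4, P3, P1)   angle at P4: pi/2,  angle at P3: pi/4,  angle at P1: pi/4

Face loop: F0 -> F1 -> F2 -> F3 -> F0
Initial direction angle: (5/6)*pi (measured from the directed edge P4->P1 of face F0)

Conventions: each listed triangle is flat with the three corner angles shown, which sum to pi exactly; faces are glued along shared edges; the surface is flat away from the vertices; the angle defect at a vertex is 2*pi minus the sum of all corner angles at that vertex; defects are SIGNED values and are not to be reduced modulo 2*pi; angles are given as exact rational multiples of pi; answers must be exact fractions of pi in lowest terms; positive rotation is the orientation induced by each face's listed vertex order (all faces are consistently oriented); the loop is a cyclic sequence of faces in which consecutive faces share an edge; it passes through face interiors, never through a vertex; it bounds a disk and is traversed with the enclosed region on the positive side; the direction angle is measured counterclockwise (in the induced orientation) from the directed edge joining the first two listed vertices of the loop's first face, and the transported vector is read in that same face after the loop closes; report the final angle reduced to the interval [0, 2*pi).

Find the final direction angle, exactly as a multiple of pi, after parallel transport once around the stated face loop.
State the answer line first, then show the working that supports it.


Answer: final direction angle = pi/12

enclosed vertex P4: corner angles sum to (11/4)*pi, defect = 2*pi - (11/4)*pi = (-3/4)*pi
final direction = starting direction + enclosed defect total, reduced mod 2*pi (induced orientation)
final angle = (5/6)*pi - (3/4)*pi = pi/12 (mod 2*pi)


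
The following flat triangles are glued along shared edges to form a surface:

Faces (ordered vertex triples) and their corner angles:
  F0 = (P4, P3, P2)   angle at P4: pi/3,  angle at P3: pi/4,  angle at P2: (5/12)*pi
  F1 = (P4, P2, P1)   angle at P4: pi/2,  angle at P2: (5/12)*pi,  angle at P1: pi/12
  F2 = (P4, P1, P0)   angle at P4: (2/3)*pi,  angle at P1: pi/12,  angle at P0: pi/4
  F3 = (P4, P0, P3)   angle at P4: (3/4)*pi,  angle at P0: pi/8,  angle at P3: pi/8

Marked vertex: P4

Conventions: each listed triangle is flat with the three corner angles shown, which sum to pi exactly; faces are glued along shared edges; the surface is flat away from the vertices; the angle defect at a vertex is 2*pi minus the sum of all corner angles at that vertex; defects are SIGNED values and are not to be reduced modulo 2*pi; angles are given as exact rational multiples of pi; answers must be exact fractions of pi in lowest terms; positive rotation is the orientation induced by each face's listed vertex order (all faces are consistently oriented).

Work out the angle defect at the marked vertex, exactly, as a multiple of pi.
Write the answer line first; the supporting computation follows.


Answer: defect(P4) = -pi/4

Sum of corner angles at P4: (9/4)*pi
defect = 2*pi - (9/4)*pi


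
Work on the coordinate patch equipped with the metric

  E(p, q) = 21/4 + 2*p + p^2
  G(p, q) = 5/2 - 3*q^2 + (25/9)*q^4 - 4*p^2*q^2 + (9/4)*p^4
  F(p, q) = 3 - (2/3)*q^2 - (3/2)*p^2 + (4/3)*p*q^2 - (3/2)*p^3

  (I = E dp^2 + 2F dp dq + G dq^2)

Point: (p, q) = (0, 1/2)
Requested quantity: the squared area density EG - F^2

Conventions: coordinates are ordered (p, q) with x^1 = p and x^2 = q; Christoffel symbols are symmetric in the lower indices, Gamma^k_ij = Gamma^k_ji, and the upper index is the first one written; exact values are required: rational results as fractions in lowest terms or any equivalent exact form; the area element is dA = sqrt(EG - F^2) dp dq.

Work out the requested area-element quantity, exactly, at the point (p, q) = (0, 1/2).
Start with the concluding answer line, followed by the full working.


Answer: EG - F^2 = 1193/576

E = 21/4, F = 17/6, G = 277/144; EG - F^2 = 1193/576


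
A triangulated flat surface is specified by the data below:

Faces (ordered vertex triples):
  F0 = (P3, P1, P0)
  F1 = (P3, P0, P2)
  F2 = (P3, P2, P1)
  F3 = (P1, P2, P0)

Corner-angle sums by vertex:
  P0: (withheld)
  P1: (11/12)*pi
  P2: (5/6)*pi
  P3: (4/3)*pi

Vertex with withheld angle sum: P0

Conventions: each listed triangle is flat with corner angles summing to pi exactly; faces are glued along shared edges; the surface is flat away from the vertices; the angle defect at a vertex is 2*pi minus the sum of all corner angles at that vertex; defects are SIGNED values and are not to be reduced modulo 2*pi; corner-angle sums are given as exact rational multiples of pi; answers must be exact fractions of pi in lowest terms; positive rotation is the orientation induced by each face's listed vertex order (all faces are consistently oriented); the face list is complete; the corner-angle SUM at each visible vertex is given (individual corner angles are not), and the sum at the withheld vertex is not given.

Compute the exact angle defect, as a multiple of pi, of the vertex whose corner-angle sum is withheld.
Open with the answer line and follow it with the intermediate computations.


Answer: defect(P0) = (13/12)*pi

V = 4, E = 6, F = 4; chi = V - E + F = 2
Gauss-Bonnet: total defect = 2*pi*chi = 4*pi; visible defects sum to (35/12)*pi


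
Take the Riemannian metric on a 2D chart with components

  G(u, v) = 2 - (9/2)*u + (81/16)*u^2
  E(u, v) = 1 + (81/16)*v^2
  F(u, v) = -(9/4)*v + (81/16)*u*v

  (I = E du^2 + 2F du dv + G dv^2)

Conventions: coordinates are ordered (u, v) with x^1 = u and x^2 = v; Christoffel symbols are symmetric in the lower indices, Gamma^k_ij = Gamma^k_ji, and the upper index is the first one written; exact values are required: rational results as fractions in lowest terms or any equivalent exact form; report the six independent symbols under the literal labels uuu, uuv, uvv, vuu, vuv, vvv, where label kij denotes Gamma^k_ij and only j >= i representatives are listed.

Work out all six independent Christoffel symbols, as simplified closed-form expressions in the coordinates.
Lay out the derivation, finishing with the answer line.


E = 1 + (81/16)*v^2; F = -(9/4)*v + (81/16)*u*v; G = 2 - (9/2)*u + (81/16)*u^2
Gamma^k_ij = (1/2) g^{kl} (d_i g_jl + d_j g_il - d_l g_ij), with g^inv = (1/(EG-F^2)) [[G, -F], [-F, E]]
first partials: E_u = 0, E_v = (81/8)*v, F_u = (81/16)*v, F_v = -9/4 + (81/16)*u, G_u = -9/2 + (81/8)*u, G_v = 0
D = EG - F^2 = 2 - (9/2)*u + (81/16)*v^2 + (81/16)*u^2
expanded: Gamma^u_uu = (G E_u - 2F F_u + F E_v)/(2D), Gamma^u_uv = (G E_v - F G_u)/(2D), Gamma^u_vv = (2G F_v - G G_u - F G_v)/(2D), Gamma^v_uu = (2E F_u - E E_v - F E_u)/(2D), Gamma^v_uv = (E G_u - F E_v)/(2D), Gamma^v_vv = (E G_v - 2F F_v + F G_u)/(2D); substitute and cancel common factors

Answer: Gamma_uuu = 0, Gamma_uuv = 81*v/(81*u^2 - 72*u + 81*v^2 + 32), Gamma_uvv = 0, Gamma_vuu = 0, Gamma_vuv = (81*u - 36)/(81*u^2 - 72*u + 81*v^2 + 32), Gamma_vvv = 0


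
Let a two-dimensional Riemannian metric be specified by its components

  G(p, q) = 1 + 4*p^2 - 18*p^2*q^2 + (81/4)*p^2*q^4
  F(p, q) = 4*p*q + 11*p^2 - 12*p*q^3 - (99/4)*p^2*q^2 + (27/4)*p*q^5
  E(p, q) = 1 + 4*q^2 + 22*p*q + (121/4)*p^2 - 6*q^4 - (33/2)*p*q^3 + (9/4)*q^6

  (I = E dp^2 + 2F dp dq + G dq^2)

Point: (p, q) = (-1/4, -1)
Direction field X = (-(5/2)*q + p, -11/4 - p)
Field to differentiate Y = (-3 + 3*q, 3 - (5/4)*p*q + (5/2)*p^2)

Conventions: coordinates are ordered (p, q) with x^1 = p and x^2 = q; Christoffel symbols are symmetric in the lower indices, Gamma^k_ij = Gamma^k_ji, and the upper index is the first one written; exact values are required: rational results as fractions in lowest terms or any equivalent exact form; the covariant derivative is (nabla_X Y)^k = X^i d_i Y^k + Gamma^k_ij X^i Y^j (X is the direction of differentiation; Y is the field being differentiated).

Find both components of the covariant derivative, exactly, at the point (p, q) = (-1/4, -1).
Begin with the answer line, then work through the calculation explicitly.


Answer: (nabla_X Y)^p = 11055/314, (nabla_X Y)^q = -75445/5024

E = 289/64, F = -75/64, G = 89/64 at the point
E_p = -165/8, E_q = 75/8, F_p = 65/8, F_q = 85/32, G_p = -25/8, G_q = -45/16
EG - F^2 = 157/32;  g^inv = (32/157) * [[89/64, 75/64], [75/64, 289/64]]
first-kind symbols [ij,l] = (1/2)(d_i g_jl + d_j g_il - d_l g_ij): [pp,p] = E_p/2 = -165/16, [pp,q] = F_p - E_q/2 = 55/16, [pq,p] = E_q/2 = 75/16, [pq,q] = G_p/2 = -25/16, [qq,p] = F_q - G_p/2 = 135/32, [qq,q] = G_q/2 = -45/32
Gamma^p_ij = (G*[ij,p] - F*[ij,q])/(EG - F^2), Gamma^q_ij = (E*[ij,q] - F*[ij,p])/(EG - F^2)
Gamma_ppp = -330/157, Gamma_ppq = 150/157, Gamma_pqq = 135/157, Gamma_qpp = 110/157, Gamma_qpq = -50/157, Gamma_qqq = -45/157
X = (9/4, -5/2), Y = (-6, 91/32) at the point


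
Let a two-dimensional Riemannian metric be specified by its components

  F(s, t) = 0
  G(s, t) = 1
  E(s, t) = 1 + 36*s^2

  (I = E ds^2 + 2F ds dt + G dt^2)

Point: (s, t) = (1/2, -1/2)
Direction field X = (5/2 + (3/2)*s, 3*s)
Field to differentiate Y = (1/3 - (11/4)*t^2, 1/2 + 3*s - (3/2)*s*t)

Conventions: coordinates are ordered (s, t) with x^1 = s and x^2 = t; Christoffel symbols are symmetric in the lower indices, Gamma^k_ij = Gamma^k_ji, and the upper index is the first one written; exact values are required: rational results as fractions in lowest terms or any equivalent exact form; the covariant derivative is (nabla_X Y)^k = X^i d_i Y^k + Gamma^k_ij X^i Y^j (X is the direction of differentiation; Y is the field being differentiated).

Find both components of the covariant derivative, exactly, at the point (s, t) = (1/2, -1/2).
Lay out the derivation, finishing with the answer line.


E = 10, F = 0, G = 1 at the point
E_s = 36, E_t = 0, F_s = 0, F_t = 0, G_s = 0, G_t = 0
EG - F^2 = 10;  g^inv = (1/10) * [[1, 0], [0, 10]]
first-kind symbols [ij,l] = (1/2)(d_i g_jl + d_j g_il - d_l g_ij): [ss,s] = E_s/2 = 18, [ss,t] = F_s - E_t/2 = 0, [st,s] = E_t/2 = 0, [st,t] = G_s/2 = 0, [tt,s] = F_t - G_s/2 = 0, [tt,t] = G_t/2 = 0
Gamma^s_ij = (G*[ij,s] - F*[ij,t])/(EG - F^2), Gamma^t_ij = (E*[ij,t] - F*[ij,s])/(EG - F^2)
Gamma_sss = 9/5, Gamma_sst = 0, Gamma_stt = 0, Gamma_tss = 0, Gamma_tst = 0, Gamma_ttt = 0
X = (13/4, 3/2), Y = (-17/48, 19/8) at the point

Answer: (nabla_X Y)^s = 657/320, (nabla_X Y)^t = 177/16


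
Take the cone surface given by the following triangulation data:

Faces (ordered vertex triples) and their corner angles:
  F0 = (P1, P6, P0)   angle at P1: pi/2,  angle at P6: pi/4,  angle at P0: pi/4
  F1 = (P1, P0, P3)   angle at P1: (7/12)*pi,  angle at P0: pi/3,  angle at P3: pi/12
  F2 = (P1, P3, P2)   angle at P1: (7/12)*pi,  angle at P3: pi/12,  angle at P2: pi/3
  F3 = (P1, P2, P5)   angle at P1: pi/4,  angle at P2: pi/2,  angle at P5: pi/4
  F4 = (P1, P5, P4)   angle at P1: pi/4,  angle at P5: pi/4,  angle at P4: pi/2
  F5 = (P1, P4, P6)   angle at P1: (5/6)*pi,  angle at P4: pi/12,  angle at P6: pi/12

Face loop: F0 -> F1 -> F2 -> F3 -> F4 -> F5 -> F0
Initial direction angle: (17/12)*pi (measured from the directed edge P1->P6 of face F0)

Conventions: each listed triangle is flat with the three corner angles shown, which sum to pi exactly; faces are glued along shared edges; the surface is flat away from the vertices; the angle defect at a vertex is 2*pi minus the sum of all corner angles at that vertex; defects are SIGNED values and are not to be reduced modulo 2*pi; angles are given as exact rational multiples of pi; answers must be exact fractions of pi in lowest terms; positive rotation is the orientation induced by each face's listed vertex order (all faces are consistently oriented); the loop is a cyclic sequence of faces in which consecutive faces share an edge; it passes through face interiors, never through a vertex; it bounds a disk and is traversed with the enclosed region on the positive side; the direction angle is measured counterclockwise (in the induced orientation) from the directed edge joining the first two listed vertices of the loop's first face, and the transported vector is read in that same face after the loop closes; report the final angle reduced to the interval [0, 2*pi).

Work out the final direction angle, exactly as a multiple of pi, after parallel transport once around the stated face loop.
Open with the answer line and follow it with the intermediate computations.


Answer: final direction angle = (5/12)*pi

enclosed vertex P1: corner angles sum to 3*pi, defect = 2*pi - 3*pi = -pi
transport around the loop rotates by the sum of enclosed defects; add to the initial angle mod 2*pi
final angle = (17/12)*pi - pi = (5/12)*pi (mod 2*pi)


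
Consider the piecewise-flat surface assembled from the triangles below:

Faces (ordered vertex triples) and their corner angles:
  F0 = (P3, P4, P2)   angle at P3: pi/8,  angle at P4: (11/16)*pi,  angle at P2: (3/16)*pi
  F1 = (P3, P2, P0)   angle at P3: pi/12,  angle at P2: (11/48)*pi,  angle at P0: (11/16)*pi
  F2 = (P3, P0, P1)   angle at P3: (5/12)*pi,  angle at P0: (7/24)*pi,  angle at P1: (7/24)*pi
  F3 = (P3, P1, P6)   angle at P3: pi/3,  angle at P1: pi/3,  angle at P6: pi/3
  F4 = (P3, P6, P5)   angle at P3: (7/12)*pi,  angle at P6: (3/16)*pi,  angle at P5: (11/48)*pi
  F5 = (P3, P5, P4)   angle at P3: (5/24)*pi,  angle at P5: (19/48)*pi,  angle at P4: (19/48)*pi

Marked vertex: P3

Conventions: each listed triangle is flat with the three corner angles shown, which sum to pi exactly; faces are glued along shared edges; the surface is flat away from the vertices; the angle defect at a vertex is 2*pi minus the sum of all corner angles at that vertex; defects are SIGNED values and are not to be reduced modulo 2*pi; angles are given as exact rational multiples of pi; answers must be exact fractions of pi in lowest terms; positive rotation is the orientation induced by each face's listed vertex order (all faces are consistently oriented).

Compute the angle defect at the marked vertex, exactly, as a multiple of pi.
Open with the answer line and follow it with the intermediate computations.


Answer: defect(P3) = pi/4

Sum of corner angles at P3: (7/4)*pi
defect = 2*pi - (7/4)*pi


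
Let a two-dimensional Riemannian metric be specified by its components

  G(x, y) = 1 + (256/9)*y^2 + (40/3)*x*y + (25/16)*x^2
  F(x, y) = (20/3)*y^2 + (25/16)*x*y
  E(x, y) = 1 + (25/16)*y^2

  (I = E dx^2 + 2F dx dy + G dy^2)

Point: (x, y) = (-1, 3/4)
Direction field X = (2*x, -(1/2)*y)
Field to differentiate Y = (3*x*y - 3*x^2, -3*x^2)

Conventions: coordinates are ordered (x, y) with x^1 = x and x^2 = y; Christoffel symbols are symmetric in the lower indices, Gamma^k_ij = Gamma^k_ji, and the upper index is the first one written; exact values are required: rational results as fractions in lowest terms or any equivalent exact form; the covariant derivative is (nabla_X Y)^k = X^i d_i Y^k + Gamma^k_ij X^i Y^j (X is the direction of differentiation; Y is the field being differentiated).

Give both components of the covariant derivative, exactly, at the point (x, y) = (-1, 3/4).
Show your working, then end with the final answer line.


E = 481/256, F = 165/64, G = 137/16 at the point
E_x = 0, E_y = 75/32, F_x = 75/64, F_y = 135/16, G_x = 55/8, G_y = 88/3
EG - F^2 = 2417/256;  g^inv = (256/2417) * [[137/16, -165/64], [-165/64, 481/256]]
first-kind symbols [ij,l] = (1/2)(d_i g_jl + d_j g_il - d_l g_ij): [xx,x] = E_x/2 = 0, [xx,y] = F_x - E_y/2 = 0, [xy,x] = E_y/2 = 75/64, [xy,y] = G_x/2 = 55/16, [yy,x] = F_y - G_x/2 = 5, [yy,y] = G_y/2 = 44/3
Gamma^x_ij = (G*[ij,x] - F*[ij,y])/(EG - F^2), Gamma^y_ij = (E*[ij,y] - F*[ij,x])/(EG - F^2)
Gamma_xxx = 0, Gamma_xxy = 300/2417, Gamma_xyy = 1280/2417, Gamma_yxx = 0, Gamma_yxy = 880/2417, Gamma_yyy = 11264/7251
X = (-2, -3/8), Y = (-21/4, -3) at the point

Answer: (nabla_X Y)^x = -133323/9668, (nabla_X Y)^y = -35535/4834


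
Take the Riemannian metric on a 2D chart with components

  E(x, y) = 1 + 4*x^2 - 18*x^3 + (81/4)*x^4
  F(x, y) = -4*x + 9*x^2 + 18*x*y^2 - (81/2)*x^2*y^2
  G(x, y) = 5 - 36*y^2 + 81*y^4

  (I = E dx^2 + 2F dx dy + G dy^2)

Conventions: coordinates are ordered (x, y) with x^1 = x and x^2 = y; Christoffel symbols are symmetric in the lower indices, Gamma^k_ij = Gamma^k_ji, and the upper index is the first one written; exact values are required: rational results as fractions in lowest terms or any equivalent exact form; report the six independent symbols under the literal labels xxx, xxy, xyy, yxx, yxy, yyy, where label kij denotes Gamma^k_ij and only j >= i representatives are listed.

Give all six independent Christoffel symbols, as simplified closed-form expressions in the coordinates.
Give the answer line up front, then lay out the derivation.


Answer: Gamma_xxx = (162*x^3 - 108*x^2 + 16*x)/(81*x^4 - 72*x^3 + 16*x^2 + 324*y^4 - 144*y^2 + 20), Gamma_xxy = 0, Gamma_xyy = (-324*x^2*y + 144*x*y)/(81*x^4 - 72*x^3 + 16*x^2 + 324*y^4 - 144*y^2 + 20), Gamma_yxx = (-324*x*y^2 + 72*x + 72*y^2 - 16)/(81*x^4 - 72*x^3 + 16*x^2 + 324*y^4 - 144*y^2 + 20), Gamma_yxy = 0, Gamma_yyy = (648*y^3 - 144*y)/(81*x^4 - 72*x^3 + 16*x^2 + 324*y^4 - 144*y^2 + 20)

E = 1 + 4*x^2 - 18*x^3 + (81/4)*x^4; F = -4*x + 9*x^2 + 18*x*y^2 - (81/2)*x^2*y^2; G = 5 - 36*y^2 + 81*y^4
Gamma^k_ij = (1/2) g^{kl} (d_i g_jl + d_j g_il - d_l g_ij), with g^inv = (1/(EG-F^2)) [[G, -F], [-F, E]]
first partials: E_x = 8*x - 54*x^2 + 81*x^3, E_y = 0, F_x = -4 + 18*x + 18*y^2 - 81*x*y^2, F_y = 36*x*y - 81*x^2*y, G_x = 0, G_y = -72*y + 324*y^3
D = EG - F^2 = 5 - 36*y^2 + 4*x^2 - 18*x^3 + 81*y^4 + (81/4)*x^4
expanded: Gamma^x_xx = (G E_x - 2F F_x + F E_y)/(2D), Gamma^x_xy = (G E_y - F G_x)/(2D), Gamma^x_yy = (2G F_y - G G_x - F G_y)/(2D), Gamma^y_xx = (2E F_x - E E_y - F E_x)/(2D), Gamma^y_xy = (E G_x - F E_y)/(2D), Gamma^y_yy = (E G_y - 2F F_y + F G_x)/(2D); substitute and cancel common factors


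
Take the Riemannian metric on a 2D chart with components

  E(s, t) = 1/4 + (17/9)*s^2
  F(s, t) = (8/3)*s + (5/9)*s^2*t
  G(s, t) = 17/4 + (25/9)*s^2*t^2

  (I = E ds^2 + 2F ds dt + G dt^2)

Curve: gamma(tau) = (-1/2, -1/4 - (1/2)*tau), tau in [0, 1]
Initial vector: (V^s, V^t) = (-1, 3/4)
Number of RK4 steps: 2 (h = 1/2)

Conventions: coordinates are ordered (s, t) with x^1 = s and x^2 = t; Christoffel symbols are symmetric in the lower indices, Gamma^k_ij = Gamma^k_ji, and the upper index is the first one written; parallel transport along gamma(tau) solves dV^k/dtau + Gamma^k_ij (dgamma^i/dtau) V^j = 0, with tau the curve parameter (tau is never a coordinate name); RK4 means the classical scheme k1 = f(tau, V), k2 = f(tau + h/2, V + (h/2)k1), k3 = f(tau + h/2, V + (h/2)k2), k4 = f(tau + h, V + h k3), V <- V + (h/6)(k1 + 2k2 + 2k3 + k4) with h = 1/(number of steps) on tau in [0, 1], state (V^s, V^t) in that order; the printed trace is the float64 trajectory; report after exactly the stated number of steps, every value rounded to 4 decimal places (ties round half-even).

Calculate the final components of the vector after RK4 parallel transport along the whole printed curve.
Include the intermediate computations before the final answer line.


gamma'(tau) = (0, -1/2); f(tau, V)^k = -Gamma^k_ij(gamma(tau)) gamma'^i(tau) V^j; h = 1/2; intermediate values shown to 6 dp
curve data and Christoffel symbols at the stage parameters:
  tau = 0.000000: gamma = (-0.500000, -0.250000), gamma' = (0.000000, -0.500000); Gamma_sss = -0.176311, Gamma_sst = -0.096610, Gamma_stt = 0.595085, Gamma_tss = 0.597277, Gamma_tst = -0.051002, Gamma_ttt = 0.149182
  tau = 0.250000: gamma = (-0.500000, -0.375000), gamma' = (0.000000, -0.500000); Gamma_sss = -0.100809, Gamma_sst = -0.221686, Gamma_stt = 0.894816, Gamma_tss = 0.629152, Gamma_tst = -0.115566, Gamma_ttt = 0.225242
  tau = 0.500000: gamma = (-0.500000, -0.500000), gamma' = (0.000000, -0.500000); Gamma_sss = -0.038673, Gamma_sst = -0.396950, Gamma_stt = 1.355526, Gamma_tss = 0.653356, Gamma_tst = -0.204370, Gamma_ttt = 0.351360
  tau = 0.750000: gamma = (-0.500000, -0.625000), gamma' = (0.000000, -0.500000); Gamma_sss = 0.008053, Gamma_sst = -0.617088, Gamma_stt = 1.973880, Gamma_tss = 0.669132, Gamma_tst = -0.313825, Gamma_ttt = 0.524003
  tau = 1.000000: gamma = (-0.500000, -0.750000), gamma' = (0.000000, -0.500000); Gamma_sss = 0.038501, Gamma_sst = -0.873860, Gamma_stt = 2.739995, Gamma_tss = 0.676348, Gamma_tst = -0.439041, Gamma_ttt = 0.736519
step 0: V^s = -1.0000, V^t = 0.7500
step 1: k1 = (0.271462, 0.081444), k2 = (0.447986, 0.140620), k3 = (0.449714, 0.139736), k4 = (0.709523, 0.223243); V <- V + (h/6)(k1 + 2k2 + 2k3 + k4): V^s = -0.7686, V^t = 0.8221
step 2: k1 = (0.709755, 0.222972), k2 = (1.048805, 0.322766), k3 = (1.047275, 0.316003), k4 = (1.449806, 0.414720); V <- V + (h/6)(k1 + 2k2 + 2k3 + k4): V^s = -0.2393, V^t = 0.9817

Answer: V^s = -0.2393, V^t = 0.9817


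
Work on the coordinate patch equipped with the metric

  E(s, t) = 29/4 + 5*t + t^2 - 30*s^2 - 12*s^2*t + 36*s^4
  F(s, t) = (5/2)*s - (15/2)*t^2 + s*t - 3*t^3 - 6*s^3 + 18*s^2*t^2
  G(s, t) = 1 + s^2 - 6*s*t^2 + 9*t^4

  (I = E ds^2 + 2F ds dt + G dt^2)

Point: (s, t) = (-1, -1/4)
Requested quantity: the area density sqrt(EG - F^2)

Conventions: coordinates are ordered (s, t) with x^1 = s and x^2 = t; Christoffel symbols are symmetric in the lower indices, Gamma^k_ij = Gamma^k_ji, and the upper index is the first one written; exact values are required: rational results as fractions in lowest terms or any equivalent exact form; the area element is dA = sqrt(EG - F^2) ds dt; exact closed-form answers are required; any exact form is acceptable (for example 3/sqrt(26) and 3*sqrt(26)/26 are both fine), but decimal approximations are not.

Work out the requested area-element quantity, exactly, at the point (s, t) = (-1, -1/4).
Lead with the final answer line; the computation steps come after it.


Answer: sqrt(EG - F^2) = sqrt(4217)/16

E = 241/16, F = 285/64, G = 617/256; EG - F^2 = 4217/256


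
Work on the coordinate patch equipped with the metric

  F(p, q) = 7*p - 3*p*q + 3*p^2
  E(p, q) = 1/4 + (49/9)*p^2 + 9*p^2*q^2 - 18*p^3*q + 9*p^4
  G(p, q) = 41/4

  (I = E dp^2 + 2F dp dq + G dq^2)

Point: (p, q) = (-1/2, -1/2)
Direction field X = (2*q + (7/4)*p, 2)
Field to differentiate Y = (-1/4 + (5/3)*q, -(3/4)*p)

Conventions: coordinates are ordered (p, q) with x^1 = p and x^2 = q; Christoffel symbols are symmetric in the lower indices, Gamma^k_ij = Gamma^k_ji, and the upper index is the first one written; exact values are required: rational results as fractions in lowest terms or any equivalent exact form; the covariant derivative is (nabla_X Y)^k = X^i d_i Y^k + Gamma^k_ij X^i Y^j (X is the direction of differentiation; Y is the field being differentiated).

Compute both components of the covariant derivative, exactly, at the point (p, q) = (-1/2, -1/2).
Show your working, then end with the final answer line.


E = 29/18, F = -7/2, G = 41/4 at the point
E_p = -49/9, E_q = 0, F_p = 11/2, F_q = 3/2, G_p = 0, G_q = 0
EG - F^2 = 307/72;  g^inv = (72/307) * [[41/4, 7/2], [7/2, 29/18]]
first-kind symbols [ij,l] = (1/2)(d_i g_jl + d_j g_il - d_l g_ij): [pp,p] = E_p/2 = -49/18, [pp,q] = F_p - E_q/2 = 11/2, [pq,p] = E_q/2 = 0, [pq,q] = G_p/2 = 0, [qq,p] = F_q - G_p/2 = 3/2, [qq,q] = G_q/2 = 0
Gamma^p_ij = (G*[ij,p] - F*[ij,q])/(EG - F^2), Gamma^q_ij = (E*[ij,q] - F*[ij,p])/(EG - F^2)
Gamma_ppp = -623/307, Gamma_ppq = 0, Gamma_pqq = 1107/307, Gamma_qpp = -48/307, Gamma_qpq = 0, Gamma_qqq = 378/307
X = (-15/8, 2), Y = (-13/12, 3/8) at the point

Answer: (nabla_X Y)^p = 56459/29472, (nabla_X Y)^q = 19767/9824


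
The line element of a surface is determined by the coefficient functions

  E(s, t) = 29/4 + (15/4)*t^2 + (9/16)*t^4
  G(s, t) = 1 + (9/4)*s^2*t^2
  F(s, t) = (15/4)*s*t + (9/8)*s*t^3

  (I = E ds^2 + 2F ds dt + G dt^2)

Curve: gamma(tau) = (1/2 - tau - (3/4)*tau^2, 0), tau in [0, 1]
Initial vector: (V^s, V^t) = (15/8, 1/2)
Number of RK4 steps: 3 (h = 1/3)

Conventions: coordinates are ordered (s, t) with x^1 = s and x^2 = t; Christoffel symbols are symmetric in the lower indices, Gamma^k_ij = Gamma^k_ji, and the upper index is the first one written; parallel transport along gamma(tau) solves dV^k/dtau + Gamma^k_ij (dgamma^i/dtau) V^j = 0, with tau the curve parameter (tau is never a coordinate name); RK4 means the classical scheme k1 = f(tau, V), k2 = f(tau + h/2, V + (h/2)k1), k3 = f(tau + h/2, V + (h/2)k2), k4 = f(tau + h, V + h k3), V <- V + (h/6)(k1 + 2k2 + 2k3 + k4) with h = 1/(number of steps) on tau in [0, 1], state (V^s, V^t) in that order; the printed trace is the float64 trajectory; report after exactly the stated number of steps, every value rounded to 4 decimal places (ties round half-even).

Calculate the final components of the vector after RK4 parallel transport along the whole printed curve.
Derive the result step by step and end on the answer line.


gamma'(tau) = (-1 - (3/2)*tau, 0); f(tau, V)^k = -Gamma^k_ij(gamma(tau)) gamma'^i(tau) V^j; h = 1/3; intermediate values shown to 6 dp
curve data and Christoffel symbols at the stage parameters:
  tau = 0.000000: gamma = (0.500000, 0.000000), gamma' = (-1.000000, 0.000000); Gamma_sss = 0.000000, Gamma_sst = 0.000000, Gamma_stt = 0.258621, Gamma_tss = 0.000000, Gamma_tst = 0.000000, Gamma_ttt = 0.000000
  tau = 0.166667: gamma = (0.312500, 0.000000), gamma' = (-1.250000, 0.000000); Gamma_sss = 0.000000, Gamma_sst = 0.000000, Gamma_stt = 0.161638, Gamma_tss = 0.000000, Gamma_tst = 0.000000, Gamma_ttt = 0.000000
  tau = 0.333333: gamma = (0.083333, 0.000000), gamma' = (-1.500000, 0.000000); Gamma_sss = 0.000000, Gamma_sst = 0.000000, Gamma_stt = 0.043103, Gamma_tss = 0.000000, Gamma_tst = 0.000000, Gamma_ttt = 0.000000
  tau = 0.500000: gamma = (-0.187500, 0.000000), gamma' = (-1.750000, 0.000000); Gamma_sss = 0.000000, Gamma_sst = 0.000000, Gamma_stt = -0.096983, Gamma_tss = 0.000000, Gamma_tst = 0.000000, Gamma_ttt = 0.000000
  tau = 0.666667: gamma = (-0.500000, 0.000000), gamma' = (-2.000000, 0.000000); Gamma_sss = 0.000000, Gamma_sst = 0.000000, Gamma_stt = -0.258621, Gamma_tss = 0.000000, Gamma_tst = 0.000000, Gamma_ttt = 0.000000
  tau = 0.833333: gamma = (-0.854167, 0.000000), gamma' = (-2.250000, 0.000000); Gamma_sss = 0.000000, Gamma_sst = 0.000000, Gamma_stt = -0.441810, Gamma_tss = 0.000000, Gamma_tst = 0.000000, Gamma_ttt = 0.000000
  tau = 1.000000: gamma = (-1.250000, 0.000000), gamma' = (-2.500000, 0.000000); Gamma_sss = 0.000000, Gamma_sst = 0.000000, Gamma_stt = -0.646552, Gamma_tss = 0.000000, Gamma_tst = 0.000000, Gamma_ttt = 0.000000
step 0: V^s = 1.8750, V^t = 0.5000
step 1: k1 = (0.000000, 0.000000), k2 = (0.000000, 0.000000), k3 = (0.000000, 0.000000), k4 = (0.000000, 0.000000); V <- V + (h/6)(k1 + 2k2 + 2k3 + k4): V^s = 1.8750, V^t = 0.5000
step 2: k1 = (0.000000, 0.000000), k2 = (0.000000, 0.000000), k3 = (0.000000, 0.000000), k4 = (0.000000, 0.000000); V <- V + (h/6)(k1 + 2k2 + 2k3 + k4): V^s = 1.8750, V^t = 0.5000
step 3: k1 = (0.000000, 0.000000), k2 = (0.000000, 0.000000), k3 = (0.000000, 0.000000), k4 = (0.000000, 0.000000); V <- V + (h/6)(k1 + 2k2 + 2k3 + k4): V^s = 1.8750, V^t = 0.5000

Answer: V^s = 1.8750, V^t = 0.5000


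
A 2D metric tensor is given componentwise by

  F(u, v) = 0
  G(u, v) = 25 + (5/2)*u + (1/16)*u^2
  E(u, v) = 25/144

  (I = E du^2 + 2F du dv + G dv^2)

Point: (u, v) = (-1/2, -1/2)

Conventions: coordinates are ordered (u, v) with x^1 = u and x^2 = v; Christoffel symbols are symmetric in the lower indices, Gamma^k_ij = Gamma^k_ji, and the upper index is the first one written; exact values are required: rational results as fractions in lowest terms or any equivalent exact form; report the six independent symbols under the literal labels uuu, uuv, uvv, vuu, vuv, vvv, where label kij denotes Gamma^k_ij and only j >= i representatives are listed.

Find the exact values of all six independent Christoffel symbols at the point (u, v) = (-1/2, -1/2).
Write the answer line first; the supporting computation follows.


Answer: Gamma_uuu = 0, Gamma_uuv = 0, Gamma_uvv = -351/50, Gamma_vuu = 0, Gamma_vuv = 2/39, Gamma_vvv = 0

E = 25/144, F = 0, G = 1521/64 at the point
E_u = 0, E_v = 0, F_u = 0, F_v = 0, G_u = 39/16, G_v = 0
EG - F^2 = 4225/1024;  g^inv = (1024/4225) * [[1521/64, 0], [0, 25/144]]
first-kind symbols [ij,l] = (1/2)(d_i g_jl + d_j g_il - d_l g_ij): [uu,u] = E_u/2 = 0, [uu,v] = F_u - E_v/2 = 0, [uv,u] = E_v/2 = 0, [uv,v] = G_u/2 = 39/32, [vv,u] = F_v - G_u/2 = -39/32, [vv,v] = G_v/2 = 0
Gamma^u_ij = (G*[ij,u] - F*[ij,v])/(EG - F^2), Gamma^v_ij = (E*[ij,v] - F*[ij,u])/(EG - F^2)


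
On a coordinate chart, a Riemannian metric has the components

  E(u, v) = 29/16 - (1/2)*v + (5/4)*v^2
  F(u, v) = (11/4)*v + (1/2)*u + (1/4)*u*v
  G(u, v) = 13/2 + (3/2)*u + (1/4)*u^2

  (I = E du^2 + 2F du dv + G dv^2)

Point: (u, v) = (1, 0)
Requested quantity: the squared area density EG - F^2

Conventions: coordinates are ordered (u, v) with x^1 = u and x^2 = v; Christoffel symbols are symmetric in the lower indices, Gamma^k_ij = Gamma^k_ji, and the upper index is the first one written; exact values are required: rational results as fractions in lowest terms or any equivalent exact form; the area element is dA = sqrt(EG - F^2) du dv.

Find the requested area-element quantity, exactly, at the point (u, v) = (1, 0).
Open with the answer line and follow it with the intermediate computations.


Answer: EG - F^2 = 941/64

E = 29/16, F = 1/2, G = 33/4; EG - F^2 = 941/64


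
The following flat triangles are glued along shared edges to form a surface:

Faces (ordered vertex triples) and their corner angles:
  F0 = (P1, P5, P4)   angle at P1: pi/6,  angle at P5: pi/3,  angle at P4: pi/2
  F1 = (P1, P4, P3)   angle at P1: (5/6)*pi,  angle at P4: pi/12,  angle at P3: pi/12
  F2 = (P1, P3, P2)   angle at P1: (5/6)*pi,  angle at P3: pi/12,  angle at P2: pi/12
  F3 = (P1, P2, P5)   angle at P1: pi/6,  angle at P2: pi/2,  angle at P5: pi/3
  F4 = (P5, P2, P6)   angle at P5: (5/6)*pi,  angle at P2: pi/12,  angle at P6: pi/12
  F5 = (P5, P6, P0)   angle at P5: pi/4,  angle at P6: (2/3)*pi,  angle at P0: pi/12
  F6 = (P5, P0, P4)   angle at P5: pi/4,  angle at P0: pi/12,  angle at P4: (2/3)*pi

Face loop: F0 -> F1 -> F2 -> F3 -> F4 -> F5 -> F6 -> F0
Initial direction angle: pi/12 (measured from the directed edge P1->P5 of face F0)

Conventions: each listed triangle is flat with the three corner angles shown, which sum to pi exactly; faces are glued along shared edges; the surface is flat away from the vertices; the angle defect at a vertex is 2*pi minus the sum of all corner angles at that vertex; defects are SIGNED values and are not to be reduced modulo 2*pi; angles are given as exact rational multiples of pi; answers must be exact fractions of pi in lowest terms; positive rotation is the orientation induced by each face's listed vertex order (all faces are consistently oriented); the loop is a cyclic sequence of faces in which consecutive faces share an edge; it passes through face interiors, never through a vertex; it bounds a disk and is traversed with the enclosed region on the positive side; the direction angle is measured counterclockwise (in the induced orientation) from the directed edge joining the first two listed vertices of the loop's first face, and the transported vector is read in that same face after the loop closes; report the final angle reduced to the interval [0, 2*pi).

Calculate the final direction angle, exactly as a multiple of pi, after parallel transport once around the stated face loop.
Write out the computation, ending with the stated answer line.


enclosed vertex P1: corner angles sum to 2*pi, defect = 2*pi - 2*pi = 0
enclosed vertex P5: corner angles sum to 2*pi, defect = 2*pi - 2*pi = 0
holonomy = initial angle + sum of enclosed defects (mod 2*pi), positive in the induced orientation
final angle = pi/12 + 0 = pi/12 (mod 2*pi)

Answer: final direction angle = pi/12


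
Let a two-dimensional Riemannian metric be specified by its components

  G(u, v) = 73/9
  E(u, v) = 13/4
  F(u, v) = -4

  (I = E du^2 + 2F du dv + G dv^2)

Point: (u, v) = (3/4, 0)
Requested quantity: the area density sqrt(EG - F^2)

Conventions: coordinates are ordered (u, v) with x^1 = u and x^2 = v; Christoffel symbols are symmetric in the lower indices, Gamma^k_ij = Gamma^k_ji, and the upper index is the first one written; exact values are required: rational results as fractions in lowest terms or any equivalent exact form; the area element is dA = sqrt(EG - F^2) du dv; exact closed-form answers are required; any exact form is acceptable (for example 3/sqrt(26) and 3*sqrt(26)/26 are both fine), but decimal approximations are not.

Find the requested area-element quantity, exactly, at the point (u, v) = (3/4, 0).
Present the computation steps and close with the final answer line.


E = 13/4, F = -4, G = 73/9; EG - F^2 = 373/36

Answer: sqrt(EG - F^2) = sqrt(373)/6


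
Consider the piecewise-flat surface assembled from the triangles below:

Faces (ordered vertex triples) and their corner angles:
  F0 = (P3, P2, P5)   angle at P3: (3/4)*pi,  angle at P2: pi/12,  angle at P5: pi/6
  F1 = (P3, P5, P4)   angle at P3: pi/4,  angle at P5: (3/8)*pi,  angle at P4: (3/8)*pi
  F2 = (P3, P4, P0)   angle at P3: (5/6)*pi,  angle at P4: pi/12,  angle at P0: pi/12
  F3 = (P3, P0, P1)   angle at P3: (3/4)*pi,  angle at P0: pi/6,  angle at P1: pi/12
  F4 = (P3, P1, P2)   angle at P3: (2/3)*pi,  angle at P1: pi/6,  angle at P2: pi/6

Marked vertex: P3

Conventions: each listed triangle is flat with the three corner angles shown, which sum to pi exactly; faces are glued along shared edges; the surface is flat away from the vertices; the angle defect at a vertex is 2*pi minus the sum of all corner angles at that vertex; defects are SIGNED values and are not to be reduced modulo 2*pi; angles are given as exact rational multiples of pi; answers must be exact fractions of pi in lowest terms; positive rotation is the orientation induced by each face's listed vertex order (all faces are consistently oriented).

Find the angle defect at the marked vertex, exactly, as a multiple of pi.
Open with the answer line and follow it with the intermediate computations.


Answer: defect(P3) = (-5/4)*pi

Sum of corner angles at P3: (13/4)*pi
defect = 2*pi - (13/4)*pi


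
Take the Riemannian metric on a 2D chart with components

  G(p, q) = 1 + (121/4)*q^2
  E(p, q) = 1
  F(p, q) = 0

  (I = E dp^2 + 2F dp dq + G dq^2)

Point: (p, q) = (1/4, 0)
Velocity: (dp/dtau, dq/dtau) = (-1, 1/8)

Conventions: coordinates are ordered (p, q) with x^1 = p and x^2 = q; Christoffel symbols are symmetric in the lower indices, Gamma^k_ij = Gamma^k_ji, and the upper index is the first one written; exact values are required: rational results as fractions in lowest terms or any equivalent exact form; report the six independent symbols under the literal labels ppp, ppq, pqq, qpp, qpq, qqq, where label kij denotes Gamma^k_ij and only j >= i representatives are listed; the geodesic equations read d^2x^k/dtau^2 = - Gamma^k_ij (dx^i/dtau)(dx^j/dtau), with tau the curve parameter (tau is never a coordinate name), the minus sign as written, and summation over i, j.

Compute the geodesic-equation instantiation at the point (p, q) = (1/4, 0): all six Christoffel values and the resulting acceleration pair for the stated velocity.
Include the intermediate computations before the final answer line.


E = 1, F = 0, G = 1 at the point
E_p = 0, E_q = 0, F_p = 0, F_q = 0, G_p = 0, G_q = 0
EG - F^2 = 1;  g^inv = (1) * [[1, 0], [0, 1]]
first-kind symbols [ij,l] = (1/2)(d_i g_jl + d_j g_il - d_l g_ij): [pp,p] = E_p/2 = 0, [pp,q] = F_p - E_q/2 = 0, [pq,p] = E_q/2 = 0, [pq,q] = G_p/2 = 0, [qq,p] = F_q - G_p/2 = 0, [qq,q] = G_q/2 = 0
Gamma^p_ij = (G*[ij,p] - F*[ij,q])/(EG - F^2), Gamma^q_ij = (E*[ij,q] - F*[ij,p])/(EG - F^2)
Gamma_ppp = 0, Gamma_ppq = 0, Gamma_pqq = 0, Gamma_qpp = 0, Gamma_qpq = 0, Gamma_qqq = 0
d^2p/dtau^2 = -(Gamma_ppp*(-1)^2 + 2*Gamma_ppq*(-1)*(1/8) + Gamma_pqq*(1/8)^2) = 0
d^2q/dtau^2 = -(Gamma_qpp*(-1)^2 + 2*Gamma_qpq*(-1)*(1/8) + Gamma_qqq*(1/8)^2) = 0

Answer: Gamma_ppp = 0, Gamma_ppq = 0, Gamma_pqq = 0, Gamma_qpp = 0, Gamma_qpq = 0, Gamma_qqq = 0; accelerations (d^2p/dtau^2, d^2q/dtau^2) = (0, 0)


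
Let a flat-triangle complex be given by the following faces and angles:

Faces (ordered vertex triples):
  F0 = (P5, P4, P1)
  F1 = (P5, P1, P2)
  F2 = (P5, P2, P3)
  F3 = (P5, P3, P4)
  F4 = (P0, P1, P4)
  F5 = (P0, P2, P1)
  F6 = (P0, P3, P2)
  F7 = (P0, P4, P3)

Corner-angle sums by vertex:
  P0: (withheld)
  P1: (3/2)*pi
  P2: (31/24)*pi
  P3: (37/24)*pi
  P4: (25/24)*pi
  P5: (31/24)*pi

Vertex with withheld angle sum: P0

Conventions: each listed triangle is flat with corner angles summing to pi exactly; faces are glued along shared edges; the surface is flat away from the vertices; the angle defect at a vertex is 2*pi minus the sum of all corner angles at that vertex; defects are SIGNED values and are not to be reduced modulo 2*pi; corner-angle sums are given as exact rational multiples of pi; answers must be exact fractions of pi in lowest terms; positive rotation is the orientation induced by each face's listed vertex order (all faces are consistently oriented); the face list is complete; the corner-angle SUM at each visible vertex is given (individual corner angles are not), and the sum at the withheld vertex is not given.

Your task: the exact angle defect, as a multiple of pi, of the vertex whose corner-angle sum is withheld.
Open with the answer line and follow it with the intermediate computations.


Answer: defect(P0) = (2/3)*pi

V = 6, E = 12, F = 8; chi = V - E + F = 2
Gauss-Bonnet: total defect = 2*pi*chi = 4*pi; visible defects sum to (10/3)*pi


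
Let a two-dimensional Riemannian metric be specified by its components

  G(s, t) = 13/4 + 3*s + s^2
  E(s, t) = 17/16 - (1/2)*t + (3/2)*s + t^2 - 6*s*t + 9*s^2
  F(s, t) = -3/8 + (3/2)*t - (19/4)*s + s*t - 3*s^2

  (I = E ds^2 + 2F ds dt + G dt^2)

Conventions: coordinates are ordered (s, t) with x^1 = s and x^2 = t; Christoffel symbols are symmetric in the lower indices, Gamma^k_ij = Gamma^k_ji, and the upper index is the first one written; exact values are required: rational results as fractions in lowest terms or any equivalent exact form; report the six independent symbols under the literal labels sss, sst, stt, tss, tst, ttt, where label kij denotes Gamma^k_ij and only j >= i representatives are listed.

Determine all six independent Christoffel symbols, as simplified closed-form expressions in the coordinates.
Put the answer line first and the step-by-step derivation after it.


Answer: Gamma_sss = (144*s - 48*t + 12)/(160*s^2 - 96*s*t + 72*s + 16*t^2 - 8*t + 53), Gamma_sst = (-48*s + 16*t - 4)/(160*s^2 - 96*s*t + 72*s + 16*t^2 - 8*t + 53), Gamma_stt = 0, Gamma_tss = (-48*s - 72)/(160*s^2 - 96*s*t + 72*s + 16*t^2 - 8*t + 53), Gamma_tst = (16*s + 24)/(160*s^2 - 96*s*t + 72*s + 16*t^2 - 8*t + 53), Gamma_ttt = 0

E = 17/16 - (1/2)*t + (3/2)*s + t^2 - 6*s*t + 9*s^2; F = -3/8 + (3/2)*t - (19/4)*s + s*t - 3*s^2; G = 13/4 + 3*s + s^2
Gamma^k_ij = (1/2) g^{kl} (d_i g_jl + d_j g_il - d_l g_ij), with g^inv = (1/(EG-F^2)) [[G, -F], [-F, E]]
first partials: E_s = 3/2 - 6*t + 18*s, E_t = -1/2 + 2*t - 6*s, F_s = -19/4 + t - 6*s, F_t = 3/2 + s, G_s = 3 + 2*s, G_t = 0
D = EG - F^2 = 53/16 - (1/2)*t + (9/2)*s + t^2 - 6*s*t + 10*s^2
expanded: Gamma^s_ss = (G E_s - 2F F_s + F E_t)/(2D), Gamma^s_st = (G E_t - F G_s)/(2D), Gamma^s_tt = (2G F_t - G G_s - F G_t)/(2D), Gamma^t_ss = (2E F_s - E E_t - F E_s)/(2D), Gamma^t_st = (E G_s - F E_t)/(2D), Gamma^t_tt = (E G_t - 2F F_t + F G_s)/(2D); substitute and cancel common factors


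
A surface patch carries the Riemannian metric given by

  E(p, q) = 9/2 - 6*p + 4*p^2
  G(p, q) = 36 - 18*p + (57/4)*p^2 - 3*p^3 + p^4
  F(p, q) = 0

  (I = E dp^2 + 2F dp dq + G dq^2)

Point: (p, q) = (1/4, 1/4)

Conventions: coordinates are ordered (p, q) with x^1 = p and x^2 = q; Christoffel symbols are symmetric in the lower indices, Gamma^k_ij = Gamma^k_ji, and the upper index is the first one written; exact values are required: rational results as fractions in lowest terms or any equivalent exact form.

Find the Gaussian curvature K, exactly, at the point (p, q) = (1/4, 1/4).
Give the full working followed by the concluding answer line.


E = 13/4, F = 0, G = 8281/256, EG - F^2 = 107653/1024 at the point
E_p = -4, E_q = 0, F_p = 0, F_q = 0, G_p = -91/8, G_q = 0
E_qq = 0, F_pq = 0, G_pp = 99/4
The intrinsic route: Brioschi's K = (det M1 - det M2)/(EG - F^2)^2.
M1 = [[-E_qq/2 + F_pq - G_pp/2, E_p/2, F_p - E_q/2], [F_q - G_p/2, E, F], [G_q/2, F, G]] = [[-99/8, -2, 0], [91/16, 13/4, 0], [0, 0, 8281/256]]; det M1 = -7643363/8192
M2 = [[0, E_q/2, G_p/2], [E_q/2, E, F], [G_p/2, F, G]] = [[0, 0, -91/16], [0, 13/4, 0], [-91/16, 0, 8281/256]]; det M2 = -107653/1024
det M1 - det M2 = -6782139/8192; K = -6782139/8192 / (107653/1024)^2 = -1152/15379

Answer: K = -1152/15379
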